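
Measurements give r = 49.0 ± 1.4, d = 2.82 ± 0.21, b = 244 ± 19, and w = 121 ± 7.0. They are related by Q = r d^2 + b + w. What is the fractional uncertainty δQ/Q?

Let p = r·d^2 = 390. δp/p = √((1·δr/r)² + (2·δd/d)²) = √(0.000816 + 0.0222) = 0.152, so δp = 59.1.
Q = p + b + w: δQ = √(δp² + δb² + δw²) = √(3490 + 361 + 49.0) = 62.5
Q = 755, so δQ/Q = 62.5/755 = 0.0828.

0.0828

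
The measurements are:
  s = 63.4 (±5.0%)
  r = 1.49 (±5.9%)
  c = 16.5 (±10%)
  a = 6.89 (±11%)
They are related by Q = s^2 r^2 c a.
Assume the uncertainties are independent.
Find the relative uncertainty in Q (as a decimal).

0.215

Since Q is a product/quotient, work with relative uncertainties:
  (2·δs/s)² = (2×0.0500)² = 0.0100;  (2·δr/r)² = (2×0.0590)² = 0.0139;  (1·δc/c)² = (1×0.100)² = 0.0100;  (1·δa/a)² = (1×0.110)² = 0.0121
δQ/Q = √(0.0460) = 0.215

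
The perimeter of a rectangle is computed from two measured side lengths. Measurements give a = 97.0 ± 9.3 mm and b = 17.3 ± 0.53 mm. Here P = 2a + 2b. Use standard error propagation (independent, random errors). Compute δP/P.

Each term contributes (cᵢ δxᵢ)² to (δP)²:
  (2·δa)² = 346;  (2·δb)² = 1.12
δP = √(347) = 18.6 mm
P = 229 mm, so δP/P = 18.6/229 = 0.0815.

0.0815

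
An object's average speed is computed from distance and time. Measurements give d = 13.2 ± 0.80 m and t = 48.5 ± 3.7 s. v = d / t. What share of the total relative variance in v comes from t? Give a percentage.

61.3%

(δv/v)² = (1·δd/d)² + (-1·δt/t)²
  d term: (1×0.0606)² = 0.00367
  t term: (-1×0.0763)² = 0.00582
Total = 0.00949. Share from t = 0.00582/0.00949 = 0.613.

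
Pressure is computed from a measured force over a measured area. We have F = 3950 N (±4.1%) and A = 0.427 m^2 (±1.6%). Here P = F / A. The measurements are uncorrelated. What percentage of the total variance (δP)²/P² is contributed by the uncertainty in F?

86.8%

(δP/P)² = (1·δF/F)² + (-1·δA/A)²
  F term: (1×0.0410)² = 0.00168
  A term: (-1×0.0160)² = 0.000256
Total = 0.00194. Share from F = 0.00168/0.00194 = 0.868.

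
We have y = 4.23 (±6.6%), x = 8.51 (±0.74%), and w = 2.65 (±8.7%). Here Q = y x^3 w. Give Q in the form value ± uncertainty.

Since Q is a product/quotient, work with relative uncertainties:
  (1·δy/y)² = (1×0.0660)² = 0.00436;  (3·δx/x)² = (3×0.00740)² = 0.000493;  (1·δw/w)² = (1×0.0870)² = 0.00757
δQ/Q = √(0.0124) = 0.111
Q = 6910, so δQ = 0.111 × 6910 = 770.

6910 ± 770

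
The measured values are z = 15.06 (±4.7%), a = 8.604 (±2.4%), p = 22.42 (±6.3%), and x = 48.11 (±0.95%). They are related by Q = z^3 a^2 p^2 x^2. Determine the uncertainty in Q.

5.77e+10

For a monomial Q ∝ z^3, a^2, p^2, x^2, fractional errors add in quadrature:
  (3·δz/z)² = (3×0.0470)² = 0.0199;  (2·δa/a)² = (2×0.0240)² = 0.00230;  (2·δp/p)² = (2×0.0630)² = 0.0159;  (2·δx/x)² = (2×0.00950)² = 0.000361
δQ/Q = √(0.0384) = 0.196
Q = 2.942e+11, so δQ = 0.196 × 2.942e+11 = 5.77e+10.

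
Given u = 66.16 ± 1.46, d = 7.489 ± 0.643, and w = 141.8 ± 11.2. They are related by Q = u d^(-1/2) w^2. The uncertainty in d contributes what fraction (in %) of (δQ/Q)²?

(δQ/Q)² = (1·δu/u)² + (−½·δd/d)² + (2·δw/w)²
  u term: (1×0.0221)² = 0.000487
  d term: (-0.5×0.0859)² = 0.00184
  w term: (2×0.0790)² = 0.0250
Total = 0.0273. Share from d = 0.00184/0.0273 = 0.0675.

6.75%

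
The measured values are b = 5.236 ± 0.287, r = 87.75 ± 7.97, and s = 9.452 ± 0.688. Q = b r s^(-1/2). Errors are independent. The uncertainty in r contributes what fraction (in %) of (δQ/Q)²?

(δQ/Q)² = (1·δb/b)² + (1·δr/r)² + (−½·δs/s)²
  b term: (1×0.0548)² = 0.00300
  r term: (1×0.0908)² = 0.00825
  s term: (-0.5×0.0728)² = 0.00132
Total = 0.0126. Share from r = 0.00825/0.0126 = 0.656.

65.6%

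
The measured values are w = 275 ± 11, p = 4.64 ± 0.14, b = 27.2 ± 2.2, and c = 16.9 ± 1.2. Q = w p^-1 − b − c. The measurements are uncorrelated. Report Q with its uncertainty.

15.2 ± 3.89

Let h = w·p^-1 = 59.3. δh/h = √((1·δw/w)² + (-1·δp/p)²) = √(0.00160 + 0.000910) = 0.0501, so δh = 2.97.
Q = h − b − c: δQ = √(δh² + δb² + δc²) = √(8.82 + 4.84 + 1.44) = 3.89
Q = 15.2.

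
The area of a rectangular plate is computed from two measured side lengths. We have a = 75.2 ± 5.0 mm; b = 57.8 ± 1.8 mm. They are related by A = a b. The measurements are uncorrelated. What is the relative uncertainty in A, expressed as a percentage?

Products/powers → add relative errors in quadrature, weighted by exponent:
  (1·δa/a)² = (1×0.0665)² = 0.00442;  (1·δb/b)² = (1×0.0311)² = 0.000970
δA/A = √(0.00539) = 0.0734

7.34%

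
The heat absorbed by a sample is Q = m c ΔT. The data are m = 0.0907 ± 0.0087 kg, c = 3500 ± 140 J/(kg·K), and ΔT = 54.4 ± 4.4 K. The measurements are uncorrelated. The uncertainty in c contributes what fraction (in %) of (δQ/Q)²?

9.23%

(δQ/Q)² = (1·δm/m)² + (1·δc/c)² + (1·δΔT/ΔT)²
  m term: (1×0.0959)² = 0.00920
  c term: (1×0.0400)² = 0.00160
  ΔT term: (1×0.0809)² = 0.00654
Total = 0.0173. Share from c = 0.00160/0.0173 = 0.0923.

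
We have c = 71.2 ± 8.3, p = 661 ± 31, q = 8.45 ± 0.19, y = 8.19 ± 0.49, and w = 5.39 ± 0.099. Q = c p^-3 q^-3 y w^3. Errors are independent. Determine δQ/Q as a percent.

Q is a product of powers, so relative uncertainties combine in quadrature:
  (1·δc/c)² = (1×0.117)² = 0.0136;  (-3·δp/p)² = (-3×0.0469)² = 0.0198;  (-3·δq/q)² = (-3×0.0225)² = 0.00455;  (1·δy/y)² = (1×0.0598)² = 0.00358;  (3·δw/w)² = (3×0.0184)² = 0.00304
δQ/Q = √(0.0446) = 0.211

21.1%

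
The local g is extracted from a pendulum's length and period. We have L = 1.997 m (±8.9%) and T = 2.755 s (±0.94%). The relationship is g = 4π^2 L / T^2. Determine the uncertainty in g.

Products/powers → add relative errors in quadrature, weighted by exponent:
  (1·δL/L)² = (1×0.0890)² = 0.00792;  (-2·δT/T)² = (-2×0.00940)² = 0.000353
δg/g = √(0.00827) = 0.0910
g = 10.39 m/s^2, so δg = 0.0910 × 10.39 = 0.945 m/s^2.

0.945 m/s^2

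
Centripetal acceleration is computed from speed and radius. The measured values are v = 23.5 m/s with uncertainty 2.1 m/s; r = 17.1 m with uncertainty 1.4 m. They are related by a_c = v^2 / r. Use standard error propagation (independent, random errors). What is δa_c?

6.35 m/s^2

a_c is a product of powers, so relative uncertainties combine in quadrature:
  (2·δv/v)² = (2×0.0894)² = 0.0319;  (-1·δr/r)² = (-1×0.0819)² = 0.00670
δa_c/a_c = √(0.0386) = 0.197
a_c = 32.3 m/s^2, so δa_c = 0.197 × 32.3 = 6.35 m/s^2.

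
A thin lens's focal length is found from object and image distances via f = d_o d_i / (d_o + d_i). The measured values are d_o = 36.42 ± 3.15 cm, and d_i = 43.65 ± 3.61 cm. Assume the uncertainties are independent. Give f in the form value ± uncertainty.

∂f/∂d_o = (d_i/(d_o+d_i))² = 0.297;  ∂f/∂d_i = (d_o/(d_o+d_i))² = 0.207
δf = √((∂f/∂d_o · δd_o)² + (∂f/∂d_i · δd_i)²) = √(0.876 + 0.558) = 1.20 cm
f = 19.85 cm.

19.85 ± 1.20 cm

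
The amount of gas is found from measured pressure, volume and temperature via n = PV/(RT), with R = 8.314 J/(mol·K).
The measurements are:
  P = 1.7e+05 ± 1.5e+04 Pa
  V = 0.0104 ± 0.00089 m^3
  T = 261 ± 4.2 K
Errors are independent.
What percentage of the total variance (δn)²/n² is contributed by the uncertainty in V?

(δn/n)² = (1·δP/P)² + (1·δV/V)² + (-1·δT/T)²
  P term: (1×0.0882)² = 0.00779
  V term: (1×0.0856)² = 0.00732
  T term: (-1×0.0161)² = 0.000259
Total = 0.0154. Share from V = 0.00732/0.0154 = 0.477.

47.7%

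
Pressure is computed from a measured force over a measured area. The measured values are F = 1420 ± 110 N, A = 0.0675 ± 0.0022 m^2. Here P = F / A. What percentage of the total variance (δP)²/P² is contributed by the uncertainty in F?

(δP/P)² = (1·δF/F)² + (-1·δA/A)²
  F term: (1×0.0775)² = 0.00600
  A term: (-1×0.0326)² = 0.00106
Total = 0.00706. Share from F = 0.00600/0.00706 = 0.850.

85.0%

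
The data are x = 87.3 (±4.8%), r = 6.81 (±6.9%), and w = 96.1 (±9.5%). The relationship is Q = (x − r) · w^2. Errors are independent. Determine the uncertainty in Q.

Let u = x − r = 80.5. δu = √(δx² + δr²) = √(17.6 + 0.221) = 4.22, so δu/u = 0.0524.
Q is then a monomial in u, w:
δQ/Q = √((δu/u)² + (2·δw/w)²) = √(0.00274 + 0.0361) = 0.197
Q = 7.43e+05, so δQ = 0.197 × 7.43e+05 = 1.47e+05.

1.47e+05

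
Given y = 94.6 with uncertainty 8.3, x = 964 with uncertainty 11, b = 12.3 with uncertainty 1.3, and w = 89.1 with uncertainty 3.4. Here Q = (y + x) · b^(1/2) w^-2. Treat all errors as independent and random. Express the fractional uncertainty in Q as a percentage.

9.37%

Let u = y + x = 1060. δu = √(δy² + δx²) = √(68.9 + 121) = 13.8, so δu/u = 0.0130.
Q is then a monomial in u, b, w:
δQ/Q = √((δu/u)² + (½·δb/b)² + (-2·δw/w)²) = √(0.000169 + 0.00279 + 0.00582) = 0.0937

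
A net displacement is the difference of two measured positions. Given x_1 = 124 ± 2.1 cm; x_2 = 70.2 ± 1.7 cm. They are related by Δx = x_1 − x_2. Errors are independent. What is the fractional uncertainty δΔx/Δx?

0.0502

For a sum/difference, combine absolute errors in quadrature:
  (δx_1)² = 4.41;  (δx_2)² = 2.89
δΔx = √(7.30) = 2.70 cm
Δx = 53.8 cm, so δΔx/Δx = 2.70/53.8 = 0.0502.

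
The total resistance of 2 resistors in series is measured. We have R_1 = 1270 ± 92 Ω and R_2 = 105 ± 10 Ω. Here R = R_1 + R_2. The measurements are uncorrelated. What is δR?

92.5 Ω

For a sum/difference, combine absolute errors in quadrature:
  (δR_1)² = 8460;  (δR_2)² = 100
δR = √(8560) = 92.5 Ω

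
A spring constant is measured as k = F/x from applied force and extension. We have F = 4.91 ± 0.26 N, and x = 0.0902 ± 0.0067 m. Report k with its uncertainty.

Since k is a product/quotient, work with relative uncertainties:
  (1·δF/F)² = (1×0.0530)² = 0.00280;  (-1·δx/x)² = (-1×0.0743)² = 0.00552
δk/k = √(0.00832) = 0.0912
k = 54.4 N/m, so δk = 0.0912 × 54.4 = 4.97 N/m.

54.4 ± 4.97 N/m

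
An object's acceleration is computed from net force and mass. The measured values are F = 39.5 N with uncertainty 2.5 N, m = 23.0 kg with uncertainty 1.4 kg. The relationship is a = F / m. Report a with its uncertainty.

For a monomial a ∝ F, m^-1, fractional errors add in quadrature:
  (1·δF/F)² = (1×0.0633)² = 0.00401;  (-1·δm/m)² = (-1×0.0609)² = 0.00371
δa/a = √(0.00771) = 0.0878
a = 1.72 m/s^2, so δa = 0.0878 × 1.72 = 0.151 m/s^2.

1.72 ± 0.151 m/s^2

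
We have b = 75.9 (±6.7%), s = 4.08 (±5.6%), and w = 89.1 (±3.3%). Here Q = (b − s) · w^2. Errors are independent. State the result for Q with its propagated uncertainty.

(5.70 ± 0.552) × 10^5

Let u = b − s = 71.8. δu = √(δb² + δs²) = √(25.9 + 0.0522) = 5.09, so δu/u = 0.0709.
Q is then a monomial in u, w:
δQ/Q = √((δu/u)² + (2·δw/w)²) = √(0.00502 + 0.00436) = 0.0968
Q = 5.7e+05, so δQ = 0.0968 × 5.7e+05 = 55200.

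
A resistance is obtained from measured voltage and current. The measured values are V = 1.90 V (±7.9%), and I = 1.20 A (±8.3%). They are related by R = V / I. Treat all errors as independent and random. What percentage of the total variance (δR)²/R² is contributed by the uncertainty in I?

(δR/R)² = (1·δV/V)² + (-1·δI/I)²
  V term: (1×0.0790)² = 0.00624
  I term: (-1×0.0830)² = 0.00689
Total = 0.0131. Share from I = 0.00689/0.0131 = 0.525.

52.5%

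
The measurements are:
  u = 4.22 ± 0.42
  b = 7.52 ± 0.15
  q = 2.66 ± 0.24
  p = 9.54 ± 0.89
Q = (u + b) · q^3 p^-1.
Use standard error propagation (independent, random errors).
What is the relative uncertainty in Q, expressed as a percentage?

Let w = u + b = 11.7. δw = √(δu² + δb²) = √(0.176 + 0.0225) = 0.446, so δw/w = 0.0380.
Q is then a monomial in w, q, p:
δQ/Q = √((δw/w)² + (3·δq/q)² + (-1·δp/p)²) = √(0.00144 + 0.0733 + 0.00870) = 0.289

28.9%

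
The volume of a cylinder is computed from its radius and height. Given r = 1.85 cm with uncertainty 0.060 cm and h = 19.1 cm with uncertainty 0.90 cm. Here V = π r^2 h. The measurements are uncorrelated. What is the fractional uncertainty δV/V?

For a monomial V ∝ r^2, h, fractional errors add in quadrature:
  (2·δr/r)² = (2×0.0324)² = 0.00421;  (1·δh/h)² = (1×0.0471)² = 0.00222
δV/V = √(0.00643) = 0.0802

0.0802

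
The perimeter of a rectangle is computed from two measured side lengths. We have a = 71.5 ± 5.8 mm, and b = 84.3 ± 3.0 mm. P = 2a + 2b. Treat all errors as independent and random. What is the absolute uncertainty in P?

Each term contributes (cᵢ δxᵢ)² to (δP)²:
  (2·δa)² = 135;  (2·δb)² = 36.0
δP = √(171) = 13.1 mm

13.1 mm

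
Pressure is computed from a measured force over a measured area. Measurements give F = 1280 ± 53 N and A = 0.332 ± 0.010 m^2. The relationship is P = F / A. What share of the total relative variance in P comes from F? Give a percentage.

(δP/P)² = (1·δF/F)² + (-1·δA/A)²
  F term: (1×0.0414)² = 0.00171
  A term: (-1×0.0301)² = 0.000907
Total = 0.00262. Share from F = 0.00171/0.00262 = 0.654.

65.4%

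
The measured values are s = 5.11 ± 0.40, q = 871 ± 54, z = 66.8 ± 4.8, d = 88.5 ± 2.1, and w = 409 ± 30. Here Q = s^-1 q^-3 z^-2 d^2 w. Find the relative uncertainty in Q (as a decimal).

0.263

For a monomial Q ∝ s^-1, q^-3, z^-2, d^2, w, fractional errors add in quadrature:
  (-1·δs/s)² = (-1×0.0783)² = 0.00613;  (-3·δq/q)² = (-3×0.0620)² = 0.0346;  (-2·δz/z)² = (-2×0.0719)² = 0.0207;  (2·δd/d)² = (2×0.0237)² = 0.00225;  (1·δw/w)² = (1×0.0733)² = 0.00538
δQ/Q = √(0.0690) = 0.263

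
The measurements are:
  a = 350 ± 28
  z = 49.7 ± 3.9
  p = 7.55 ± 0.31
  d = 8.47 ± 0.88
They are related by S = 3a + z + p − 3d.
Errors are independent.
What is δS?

84.1

Sums and differences: (δS)² = Σ (cᵢ δxᵢ)².
  (3·δa)² = 7060;  (δz)² = 15.2;  (δp)² = 0.0961;  (3·δd)² = 6.97
δS = √(7080) = 84.1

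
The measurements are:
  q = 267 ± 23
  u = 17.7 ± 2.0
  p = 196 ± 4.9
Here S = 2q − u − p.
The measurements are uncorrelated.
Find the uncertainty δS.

46.3

Sums and differences: (δS)² = Σ (cᵢ δxᵢ)².
  (2·δq)² = 2120;  (δu)² = 4.00;  (δp)² = 24.0
δS = √(2140) = 46.3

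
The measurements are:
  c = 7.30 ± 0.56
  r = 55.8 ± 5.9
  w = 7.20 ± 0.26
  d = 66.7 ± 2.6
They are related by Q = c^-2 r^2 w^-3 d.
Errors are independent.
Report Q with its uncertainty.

Q is a product of powers, so relative uncertainties combine in quadrature:
  (-2·δc/c)² = (-2×0.0767)² = 0.0235;  (2·δr/r)² = (2×0.106)² = 0.0447;  (-3·δw/w)² = (-3×0.0361)² = 0.0117;  (1·δd/d)² = (1×0.0390)² = 0.00152
δQ/Q = √(0.0815) = 0.286
Q = 10.4, so δQ = 0.286 × 10.4 = 2.98.

10.4 ± 2.98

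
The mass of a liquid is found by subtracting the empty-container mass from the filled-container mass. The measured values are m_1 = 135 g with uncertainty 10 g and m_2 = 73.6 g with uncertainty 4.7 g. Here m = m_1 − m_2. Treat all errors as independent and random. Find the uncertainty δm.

Absolute uncertainties add in quadrature for a linear combination:
  (δm_1)² = 100;  (δm_2)² = 22.1
δm = √(122) = 11.0 g

11.0 g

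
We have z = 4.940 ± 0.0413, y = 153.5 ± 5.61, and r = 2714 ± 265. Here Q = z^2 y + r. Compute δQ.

Let p = z^2·y = 3746. δp/p = √((2·δz/z)² + (1·δy/y)²) = √(0.000280 + 0.00134) = 0.0402, so δp = 151.
Q = p + r: δQ = √(δp² + δr²) = √(22700 + 70200) = 305

305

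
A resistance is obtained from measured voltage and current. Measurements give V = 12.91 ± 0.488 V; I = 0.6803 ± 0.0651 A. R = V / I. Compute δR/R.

0.103

Since R is a product/quotient, work with relative uncertainties:
  (1·δV/V)² = (1×0.0378)² = 0.00143;  (-1·δI/I)² = (-1×0.0957)² = 0.00916
δR/R = √(0.0106) = 0.103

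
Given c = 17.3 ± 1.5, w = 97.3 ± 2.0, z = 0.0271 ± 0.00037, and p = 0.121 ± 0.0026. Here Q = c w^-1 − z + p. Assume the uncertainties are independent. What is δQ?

Let h = c·w^-1 = 0.178. δh/h = √((1·δc/c)² + (-1·δw/w)²) = √(0.00752 + 0.000423) = 0.0891, so δh = 0.0158.
Q = h − z + p: δQ = √(δh² + δz² + δp²) = √(0.000251 + 1.37e-07 + 6.76e-06) = 0.0161

0.0161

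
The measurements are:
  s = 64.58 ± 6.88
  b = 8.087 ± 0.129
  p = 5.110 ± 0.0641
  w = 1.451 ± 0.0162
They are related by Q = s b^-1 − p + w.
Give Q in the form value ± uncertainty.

4.327 ± 0.863

Let h = s·b^-1 = 7.986. δh/h = √((1·δs/s)² + (-1·δb/b)²) = √(0.0113 + 0.000254) = 0.108, so δh = 0.860.
Q = h − p + w: δQ = √(δh² + δp² + δw²) = √(0.740 + 0.00411 + 0.000262) = 0.863
Q = 4.327.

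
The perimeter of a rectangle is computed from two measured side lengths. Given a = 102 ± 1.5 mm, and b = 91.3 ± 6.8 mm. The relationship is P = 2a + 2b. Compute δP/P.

Absolute uncertainties add in quadrature for a linear combination:
  (2·δa)² = 9.00;  (2·δb)² = 185
δP = √(194) = 13.9 mm
P = 387 mm, so δP/P = 13.9/387 = 0.0360.

0.0360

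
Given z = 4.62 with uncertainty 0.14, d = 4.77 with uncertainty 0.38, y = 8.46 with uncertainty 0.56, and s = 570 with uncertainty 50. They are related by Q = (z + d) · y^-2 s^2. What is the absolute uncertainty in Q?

9550

Let u = z + d = 9.39. δu = √(δz² + δd²) = √(0.0196 + 0.144) = 0.405, so δu/u = 0.0431.
Q is then a monomial in u, y, s:
δQ/Q = √((δu/u)² + (-2·δy/y)² + (2·δs/s)²) = √(0.00186 + 0.0175 + 0.0308) = 0.224
Q = 42600, so δQ = 0.224 × 42600 = 9550.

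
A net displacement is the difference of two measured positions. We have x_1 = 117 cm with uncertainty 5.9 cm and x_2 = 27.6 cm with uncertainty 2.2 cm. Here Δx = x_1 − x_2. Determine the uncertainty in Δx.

6.30 cm

Each term contributes (cᵢ δxᵢ)² to (δΔx)²:
  (δx_1)² = 34.8;  (δx_2)² = 4.84
δΔx = √(39.7) = 6.30 cm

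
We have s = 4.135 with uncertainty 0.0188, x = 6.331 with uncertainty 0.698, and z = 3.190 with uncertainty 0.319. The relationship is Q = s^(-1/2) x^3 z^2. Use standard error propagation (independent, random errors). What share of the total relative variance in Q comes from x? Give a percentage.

73.2%

(δQ/Q)² = (−½·δs/s)² + (3·δx/x)² + (2·δz/z)²
  s term: (-0.5×0.00455)² = 5.17e-06
  x term: (3×0.110)² = 0.109
  z term: (2×0.100)² = 0.0400
Total = 0.149. Share from x = 0.109/0.149 = 0.732.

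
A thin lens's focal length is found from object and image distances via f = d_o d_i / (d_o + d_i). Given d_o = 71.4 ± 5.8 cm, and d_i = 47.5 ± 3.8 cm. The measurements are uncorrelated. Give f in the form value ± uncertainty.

28.5 ± 1.65 cm

∂f/∂d_o = (d_i/(d_o+d_i))² = 0.160;  ∂f/∂d_i = (d_o/(d_o+d_i))² = 0.361
δf = √((∂f/∂d_o · δd_o)² + (∂f/∂d_i · δd_i)²) = √(0.857 + 1.88) = 1.65 cm
f = 28.5 cm.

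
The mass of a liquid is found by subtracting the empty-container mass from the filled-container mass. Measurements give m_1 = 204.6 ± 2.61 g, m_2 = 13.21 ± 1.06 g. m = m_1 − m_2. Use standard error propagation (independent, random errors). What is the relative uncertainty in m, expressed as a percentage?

m is a linear combination, so absolute uncertainties add in quadrature:
  (δm_1)² = 6.81;  (δm_2)² = 1.12
δm = √(7.94) = 2.82 g
m = 191.4 g, so δm/m = 2.82/191.4 = 0.0147.

1.47%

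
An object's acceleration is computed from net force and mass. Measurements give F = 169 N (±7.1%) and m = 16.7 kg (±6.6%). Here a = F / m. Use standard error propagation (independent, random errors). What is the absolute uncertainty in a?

0.981 m/s^2

Since a is a product/quotient, work with relative uncertainties:
  (1·δF/F)² = (1×0.0710)² = 0.00504;  (-1·δm/m)² = (-1×0.0660)² = 0.00436
δa/a = √(0.00940) = 0.0969
a = 10.1 m/s^2, so δa = 0.0969 × 10.1 = 0.981 m/s^2.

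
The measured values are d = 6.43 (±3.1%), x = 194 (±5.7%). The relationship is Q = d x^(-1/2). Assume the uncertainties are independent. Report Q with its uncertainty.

0.462 ± 0.0194

For a monomial Q ∝ d, x^(-1/2), fractional errors add in quadrature:
  (1·δd/d)² = (1×0.0310)² = 0.000961;  (−½·δx/x)² = (-0.5×0.0570)² = 0.000812
δQ/Q = √(0.00177) = 0.0421
Q = 0.462, so δQ = 0.0421 × 0.462 = 0.0194.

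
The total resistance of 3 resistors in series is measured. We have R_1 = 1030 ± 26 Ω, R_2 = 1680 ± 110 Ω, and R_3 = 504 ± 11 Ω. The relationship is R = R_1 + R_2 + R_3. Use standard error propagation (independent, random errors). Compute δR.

For a sum/difference, combine absolute errors in quadrature:
  (δR_1)² = 676;  (δR_2)² = 12100;  (δR_3)² = 121
δR = √(12900) = 114 Ω

114 Ω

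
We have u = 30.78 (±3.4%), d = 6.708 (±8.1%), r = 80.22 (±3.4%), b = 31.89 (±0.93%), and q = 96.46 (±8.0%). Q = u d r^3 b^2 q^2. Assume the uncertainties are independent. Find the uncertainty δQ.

For a monomial Q ∝ u, d, r^3, b^2, q^2, fractional errors add in quadrature:
  (1·δu/u)² = (1×0.0340)² = 0.00116;  (1·δd/d)² = (1×0.0810)² = 0.00656;  (3·δr/r)² = (3×0.0340)² = 0.0104;  (2·δb/b)² = (2×0.00930)² = 0.000346;  (2·δq/q)² = (2×0.0800)² = 0.0256
δQ/Q = √(0.0441) = 0.210
Q = 1.009e+15, so δQ = 0.210 × 1.009e+15 = 2.12e+14.

2.12e+14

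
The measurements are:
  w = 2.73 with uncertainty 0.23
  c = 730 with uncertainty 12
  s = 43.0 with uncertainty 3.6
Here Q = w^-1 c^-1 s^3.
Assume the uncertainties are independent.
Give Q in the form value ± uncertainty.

Relative error in a monomial: (δQ/Q)² = Σ (nᵢ · δxᵢ/xᵢ)².
  (-1·δw/w)² = (-1×0.0842)² = 0.00710;  (-1·δc/c)² = (-1×0.0164)² = 0.000270;  (3·δs/s)² = (3×0.0837)² = 0.0631
δQ/Q = √(0.0705) = 0.265
Q = 39.9, so δQ = 0.265 × 39.9 = 10.6.

39.9 ± 10.6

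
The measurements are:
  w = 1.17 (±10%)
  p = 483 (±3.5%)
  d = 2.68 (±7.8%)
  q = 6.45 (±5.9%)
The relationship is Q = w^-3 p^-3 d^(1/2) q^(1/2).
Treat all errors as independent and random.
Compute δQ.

Since Q is a product/quotient, work with relative uncertainties:
  (-3·δw/w)² = (-3×0.100)² = 0.0900;  (-3·δp/p)² = (-3×0.0350)² = 0.0110;  (½·δd/d)² = (0.5×0.0780)² = 0.00152;  (½·δq/q)² = (0.5×0.0590)² = 0.000870
δQ/Q = √(0.103) = 0.322
Q = 2.3e-08, so δQ = 0.322 × 2.3e-08 = 7.41e-09.

7.41e-09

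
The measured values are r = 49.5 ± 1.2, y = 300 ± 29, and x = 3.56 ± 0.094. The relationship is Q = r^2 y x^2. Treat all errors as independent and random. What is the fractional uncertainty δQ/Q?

Q is a product of powers, so relative uncertainties combine in quadrature:
  (2·δr/r)² = (2×0.0242)² = 0.00235;  (1·δy/y)² = (1×0.0967)² = 0.00934;  (2·δx/x)² = (2×0.0264)² = 0.00279
δQ/Q = √(0.0145) = 0.120

0.120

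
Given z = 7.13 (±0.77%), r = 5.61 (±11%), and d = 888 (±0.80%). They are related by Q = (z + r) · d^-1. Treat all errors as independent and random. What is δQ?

Let u = z + r = 12.7. δu = √(δz² + δr²) = √(0.00301 + 0.381) = 0.620, so δu/u = 0.0486.
Q is then a monomial in u, d:
δQ/Q = √((δu/u)² + (-1·δd/d)²) = √(0.00236 + 6.4e-05) = 0.0493
Q = 0.0143, so δQ = 0.0493 × 0.0143 = 0.000707.

0.000707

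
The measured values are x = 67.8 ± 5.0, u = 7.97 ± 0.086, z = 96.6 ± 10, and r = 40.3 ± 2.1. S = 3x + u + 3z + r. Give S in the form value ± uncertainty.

541 ± 33.6

S is a linear combination, so absolute uncertainties add in quadrature:
  (3·δx)² = 225;  (δu)² = 0.00740;  (3·δz)² = 900;  (δr)² = 4.41
δS = √(1130) = 33.6
S = 541.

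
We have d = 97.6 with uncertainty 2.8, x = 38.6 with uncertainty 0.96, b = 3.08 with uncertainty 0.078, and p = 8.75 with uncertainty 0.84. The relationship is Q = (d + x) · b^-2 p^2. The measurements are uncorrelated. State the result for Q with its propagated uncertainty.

1100 ± 220

Let u = d + x = 136. δu = √(δd² + δx²) = √(7.84 + 0.922) = 2.96, so δu/u = 0.0217.
Q is then a monomial in u, b, p:
δQ/Q = √((δu/u)² + (-2·δb/b)² + (2·δp/p)²) = √(0.000472 + 0.00257 + 0.0369) = 0.200
Q = 1100, so δQ = 0.200 × 1100 = 220.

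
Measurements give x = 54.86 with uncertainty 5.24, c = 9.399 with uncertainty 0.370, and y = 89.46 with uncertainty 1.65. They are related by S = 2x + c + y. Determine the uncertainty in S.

10.6

Sums and differences: (δS)² = Σ (cᵢ δxᵢ)².
  (2·δx)² = 110;  (δc)² = 0.137;  (δy)² = 2.72
δS = √(113) = 10.6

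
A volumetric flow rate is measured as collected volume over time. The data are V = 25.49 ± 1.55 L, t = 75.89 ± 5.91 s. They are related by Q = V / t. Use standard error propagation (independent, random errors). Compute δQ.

Relative error in a monomial: (δQ/Q)² = Σ (nᵢ · δxᵢ/xᵢ)².
  (1·δV/V)² = (1×0.0608)² = 0.00370;  (-1·δt/t)² = (-1×0.0779)² = 0.00606
δQ/Q = √(0.00976) = 0.0988
Q = 0.3359 L/s, so δQ = 0.0988 × 0.3359 = 0.0332 L/s.

0.0332 L/s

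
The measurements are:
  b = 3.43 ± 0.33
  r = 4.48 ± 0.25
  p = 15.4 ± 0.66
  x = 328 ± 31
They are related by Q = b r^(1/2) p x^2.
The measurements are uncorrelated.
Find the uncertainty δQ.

2.62e+06

Each factor contributes (exponent × relative error)² to (δQ/Q)²:
  (1·δb/b)² = (1×0.0962)² = 0.00926;  (½·δr/r)² = (0.5×0.0558)² = 0.000779;  (1·δp/p)² = (1×0.0429)² = 0.00184;  (2·δx/x)² = (2×0.0945)² = 0.0357
δQ/Q = √(0.0476) = 0.218
Q = 1.2e+07, so δQ = 0.218 × 1.2e+07 = 2.62e+06.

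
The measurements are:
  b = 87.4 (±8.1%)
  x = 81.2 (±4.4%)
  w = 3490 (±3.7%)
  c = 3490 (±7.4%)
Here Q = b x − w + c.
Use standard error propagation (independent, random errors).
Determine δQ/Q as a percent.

10.1%

Let p = b·x = 7100. δp/p = √((1·δb/b)² + (1·δx/x)²) = √(0.00656 + 0.00194) = 0.0922, so δp = 654.
Q = p − w + c: δQ = √(δp² + δw² + δc²) = √(4.28e+05 + 16700 + 66700) = 715
Q = 7100, so δQ/Q = 715/7100 = 0.101.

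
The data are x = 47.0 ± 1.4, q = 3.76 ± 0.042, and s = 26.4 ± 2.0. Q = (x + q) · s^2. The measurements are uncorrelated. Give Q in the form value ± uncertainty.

35400 ± 5450

Let u = x + q = 50.8. δu = √(δx² + δq²) = √(1.96 + 0.00176) = 1.40, so δu/u = 0.0276.
Q is then a monomial in u, s:
δQ/Q = √((δu/u)² + (2·δs/s)²) = √(0.000761 + 0.0230) = 0.154
Q = 35400, so δQ = 0.154 × 35400 = 5450.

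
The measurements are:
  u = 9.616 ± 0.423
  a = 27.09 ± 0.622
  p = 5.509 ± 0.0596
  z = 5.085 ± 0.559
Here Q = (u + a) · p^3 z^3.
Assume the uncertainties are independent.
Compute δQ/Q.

Let w = u + a = 36.71. δw = √(δu² + δa²) = √(0.179 + 0.387) = 0.752, so δw/w = 0.0205.
Q is then a monomial in w, p, z:
δQ/Q = √((δw/w)² + (3·δp/p)² + (3·δz/z)²) = √(0.000420 + 0.00105 + 0.109) = 0.332

0.332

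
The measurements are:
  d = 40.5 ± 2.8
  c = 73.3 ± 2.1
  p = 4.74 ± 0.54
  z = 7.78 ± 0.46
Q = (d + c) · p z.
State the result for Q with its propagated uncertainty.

Let u = d + c = 114. δu = √(δd² + δc²) = √(7.84 + 4.41) = 3.50, so δu/u = 0.0308.
Q is then a monomial in u, p, z:
δQ/Q = √((δu/u)² + (1·δp/p)² + (1·δz/z)²) = √(0.000946 + 0.0130 + 0.00350) = 0.132
Q = 4200, so δQ = 0.132 × 4200 = 554.

4200 ± 554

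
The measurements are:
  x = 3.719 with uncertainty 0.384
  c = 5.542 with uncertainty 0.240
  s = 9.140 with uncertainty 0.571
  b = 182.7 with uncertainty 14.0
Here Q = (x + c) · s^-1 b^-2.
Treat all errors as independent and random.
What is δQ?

Let u = x + c = 9.261. δu = √(δx² + δc²) = √(0.147 + 0.0576) = 0.453, so δu/u = 0.0489.
Q is then a monomial in u, s, b:
δQ/Q = √((δu/u)² + (-1·δs/s)² + (-2·δb/b)²) = √(0.00239 + 0.00390 + 0.0235) = 0.173
Q = 3.036e-05, so δQ = 0.173 × 3.036e-05 = 5.24e-06.

5.24e-06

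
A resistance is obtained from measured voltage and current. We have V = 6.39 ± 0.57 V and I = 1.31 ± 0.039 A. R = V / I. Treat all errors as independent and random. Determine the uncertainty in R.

0.459 Ω

For a monomial R ∝ V, I^-1, fractional errors add in quadrature:
  (1·δV/V)² = (1×0.0892)² = 0.00796;  (-1·δI/I)² = (-1×0.0298)² = 0.000886
δR/R = √(0.00884) = 0.0940
R = 4.88 Ω, so δR = 0.0940 × 4.88 = 0.459 Ω.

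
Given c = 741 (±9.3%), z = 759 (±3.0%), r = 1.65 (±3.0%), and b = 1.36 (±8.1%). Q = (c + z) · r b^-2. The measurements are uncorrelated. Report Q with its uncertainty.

1340 ± 230

Let u = c + z = 1500. δu = √(δc² + δz²) = √(4750 + 518) = 72.6, so δu/u = 0.0484.
Q is then a monomial in u, r, b:
δQ/Q = √((δu/u)² + (1·δr/r)² + (-2·δb/b)²) = √(0.00234 + 0.000900 + 0.0262) = 0.172
Q = 1340, so δQ = 0.172 × 1340 = 230.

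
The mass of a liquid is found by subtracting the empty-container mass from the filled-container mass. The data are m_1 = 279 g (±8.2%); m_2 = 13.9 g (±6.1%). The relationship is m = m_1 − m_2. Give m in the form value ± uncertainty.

Absolute uncertainties add in quadrature for a linear combination:
  (δm_1)² = 523;  (δm_2)² = 0.719
δm = √(524) = 22.9 g
m = 265 g.

265 ± 22.9 g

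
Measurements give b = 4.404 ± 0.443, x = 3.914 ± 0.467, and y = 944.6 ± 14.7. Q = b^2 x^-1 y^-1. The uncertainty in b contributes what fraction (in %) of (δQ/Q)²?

(δQ/Q)² = (2·δb/b)² + (-1·δx/x)² + (-1·δy/y)²
  b term: (2×0.101)² = 0.0405
  x term: (-1×0.119)² = 0.0142
  y term: (-1×0.0156)² = 0.000242
Total = 0.0550. Share from b = 0.0405/0.0550 = 0.737.

73.7%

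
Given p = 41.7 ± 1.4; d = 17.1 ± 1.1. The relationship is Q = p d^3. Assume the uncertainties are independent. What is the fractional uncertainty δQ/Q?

0.196

Since Q is a product/quotient, work with relative uncertainties:
  (1·δp/p)² = (1×0.0336)² = 0.00113;  (3·δd/d)² = (3×0.0643)² = 0.0372
δQ/Q = √(0.0384) = 0.196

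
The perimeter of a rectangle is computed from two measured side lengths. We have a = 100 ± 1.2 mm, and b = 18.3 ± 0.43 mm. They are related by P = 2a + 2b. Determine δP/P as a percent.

1.08%

P is a linear combination, so absolute uncertainties add in quadrature:
  (2·δa)² = 5.76;  (2·δb)² = 0.740
δP = √(6.50) = 2.55 mm
P = 237 mm, so δP/P = 2.55/237 = 0.0108.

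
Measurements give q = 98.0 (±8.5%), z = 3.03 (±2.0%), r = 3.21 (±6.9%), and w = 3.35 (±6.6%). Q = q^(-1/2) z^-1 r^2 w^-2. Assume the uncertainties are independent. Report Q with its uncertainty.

0.0306 ± 0.00602

Relative error in a monomial: (δQ/Q)² = Σ (nᵢ · δxᵢ/xᵢ)².
  (−½·δq/q)² = (-0.5×0.0850)² = 0.00181;  (-1·δz/z)² = (-1×0.0200)² = 0.000400;  (2·δr/r)² = (2×0.0690)² = 0.0190;  (-2·δw/w)² = (-2×0.0660)² = 0.0174
δQ/Q = √(0.0387) = 0.197
Q = 0.0306, so δQ = 0.197 × 0.0306 = 0.00602.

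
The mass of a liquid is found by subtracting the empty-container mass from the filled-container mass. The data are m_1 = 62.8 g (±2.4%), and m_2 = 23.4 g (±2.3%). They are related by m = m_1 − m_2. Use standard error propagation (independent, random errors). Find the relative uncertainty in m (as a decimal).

0.0406

Sums and differences: (δm)² = Σ (cᵢ δxᵢ)².
  (δm_1)² = 2.27;  (δm_2)² = 0.290
δm = √(2.56) = 1.60 g
m = 39.4 g, so δm/m = 1.60/39.4 = 0.0406.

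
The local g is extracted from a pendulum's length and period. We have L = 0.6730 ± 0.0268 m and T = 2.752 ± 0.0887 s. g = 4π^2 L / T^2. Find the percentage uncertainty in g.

7.58%

Since g is a product/quotient, work with relative uncertainties:
  (1·δL/L)² = (1×0.0398)² = 0.00159;  (-2·δT/T)² = (-2×0.0322)² = 0.00416
δg/g = √(0.00574) = 0.0758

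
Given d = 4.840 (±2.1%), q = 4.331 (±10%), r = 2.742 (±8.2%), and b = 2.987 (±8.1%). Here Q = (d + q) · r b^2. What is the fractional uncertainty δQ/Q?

0.188

Let u = d + q = 9.171. δu = √(δd² + δq²) = √(0.0103 + 0.188) = 0.445, so δu/u = 0.0485.
Q is then a monomial in u, r, b:
δQ/Q = √((δu/u)² + (1·δr/r)² + (2·δb/b)²) = √(0.00235 + 0.00672 + 0.0262) = 0.188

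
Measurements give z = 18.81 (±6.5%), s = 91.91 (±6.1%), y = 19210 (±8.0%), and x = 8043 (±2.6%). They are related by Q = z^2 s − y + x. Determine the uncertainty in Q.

4920

Let p = z^2·s = 32520. δp/p = √((2·δz/z)² + (1·δs/s)²) = √(0.0169 + 0.00372) = 0.144, so δp = 4670.
Q = p − y + x: δQ = √(δp² + δy² + δx²) = √(2.18e+07 + 2.36e+06 + 43700) = 4920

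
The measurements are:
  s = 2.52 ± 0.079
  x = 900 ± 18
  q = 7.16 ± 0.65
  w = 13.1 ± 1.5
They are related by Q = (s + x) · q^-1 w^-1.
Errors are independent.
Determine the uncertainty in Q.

1.42

Let u = s + x = 903. δu = √(δs² + δx²) = √(0.00624 + 324) = 18.0, so δu/u = 0.0199.
Q is then a monomial in u, q, w:
δQ/Q = √((δu/u)² + (-1·δq/q)² + (-1·δw/w)²) = √(0.000398 + 0.00824 + 0.0131) = 0.147
Q = 9.62, so δQ = 0.147 × 9.62 = 1.42.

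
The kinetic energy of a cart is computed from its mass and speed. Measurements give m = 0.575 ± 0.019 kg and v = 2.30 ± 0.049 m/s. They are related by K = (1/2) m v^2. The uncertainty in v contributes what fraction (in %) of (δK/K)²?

62.4%

(δK/K)² = (1·δm/m)² + (2·δv/v)²
  m term: (1×0.0330)² = 0.00109
  v term: (2×0.0213)² = 0.00182
Total = 0.00291. Share from v = 0.00182/0.00291 = 0.624.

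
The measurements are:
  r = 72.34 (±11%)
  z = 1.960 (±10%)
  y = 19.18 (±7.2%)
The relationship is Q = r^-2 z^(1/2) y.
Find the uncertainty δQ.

Products/powers → add relative errors in quadrature, weighted by exponent:
  (-2·δr/r)² = (-2×0.110)² = 0.0484;  (½·δz/z)² = (0.5×0.100)² = 0.00250;  (1·δy/y)² = (1×0.0720)² = 0.00518
δQ/Q = √(0.0561) = 0.237
Q = 0.005131, so δQ = 0.237 × 0.005131 = 0.00122.

0.00122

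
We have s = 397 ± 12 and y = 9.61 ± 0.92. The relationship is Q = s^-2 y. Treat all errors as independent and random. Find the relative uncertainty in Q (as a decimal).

0.113

Relative error in a monomial: (δQ/Q)² = Σ (nᵢ · δxᵢ/xᵢ)².
  (-2·δs/s)² = (-2×0.0302)² = 0.00365;  (1·δy/y)² = (1×0.0957)² = 0.00916
δQ/Q = √(0.0128) = 0.113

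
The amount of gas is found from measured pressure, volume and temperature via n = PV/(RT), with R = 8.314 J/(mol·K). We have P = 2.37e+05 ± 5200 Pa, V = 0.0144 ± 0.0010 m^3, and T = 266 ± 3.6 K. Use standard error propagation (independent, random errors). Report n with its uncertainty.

Each factor contributes (exponent × relative error)² to (δn/n)²:
  (1·δP/P)² = (1×0.0219)² = 0.000481;  (1·δV/V)² = (1×0.0694)² = 0.00482;  (-1·δT/T)² = (-1×0.0135)² = 0.000183
δn/n = √(0.00549) = 0.0741
n = 1.54 mol, so δn = 0.0741 × 1.54 = 0.114 mol.

1.54 ± 0.114 mol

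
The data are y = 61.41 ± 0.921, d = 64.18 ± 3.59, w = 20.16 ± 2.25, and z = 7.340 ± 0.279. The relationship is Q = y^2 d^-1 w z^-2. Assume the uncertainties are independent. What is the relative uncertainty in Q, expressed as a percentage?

14.9%

Q is a product of powers, so relative uncertainties combine in quadrature:
  (2·δy/y)² = (2×0.0150)² = 0.000900;  (-1·δd/d)² = (-1×0.0559)² = 0.00313;  (1·δw/w)² = (1×0.112)² = 0.0125;  (-2·δz/z)² = (-2×0.0380)² = 0.00578
δQ/Q = √(0.0223) = 0.149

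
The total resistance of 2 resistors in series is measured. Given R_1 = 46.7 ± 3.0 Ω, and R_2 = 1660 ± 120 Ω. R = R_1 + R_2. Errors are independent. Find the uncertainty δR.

Absolute uncertainties add in quadrature for a linear combination:
  (δR_1)² = 9.00;  (δR_2)² = 14400
δR = √(14400) = 120 Ω

120 Ω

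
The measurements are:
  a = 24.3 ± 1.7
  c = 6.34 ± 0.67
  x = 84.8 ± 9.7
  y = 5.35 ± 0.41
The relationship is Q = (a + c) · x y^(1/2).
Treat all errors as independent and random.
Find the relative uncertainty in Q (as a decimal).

Let u = a + c = 30.6. δu = √(δa² + δc²) = √(2.89 + 0.449) = 1.83, so δu/u = 0.0596.
Q is then a monomial in u, x, y:
δQ/Q = √((δu/u)² + (1·δx/x)² + (½·δy/y)²) = √(0.00356 + 0.0131 + 0.00147) = 0.135

0.135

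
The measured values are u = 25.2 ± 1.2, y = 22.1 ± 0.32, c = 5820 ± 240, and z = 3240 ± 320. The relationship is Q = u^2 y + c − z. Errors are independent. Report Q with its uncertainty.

16600 ± 1410

Let p = u^2·y = 14000. δp/p = √((2·δu/u)² + (1·δy/y)²) = √(0.00907 + 0.000210) = 0.0963, so δp = 1350.
Q = p + c − z: δQ = √(δp² + δc² + δz²) = √(1.83e+06 + 57600 + 1.02e+05) = 1410
Q = 16600.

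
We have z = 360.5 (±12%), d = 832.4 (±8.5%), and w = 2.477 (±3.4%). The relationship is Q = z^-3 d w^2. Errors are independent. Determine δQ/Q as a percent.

37.6%

Q is a product of powers, so relative uncertainties combine in quadrature:
  (-3·δz/z)² = (-3×0.120)² = 0.130;  (1·δd/d)² = (1×0.0850)² = 0.00723;  (2·δw/w)² = (2×0.0340)² = 0.00462
δQ/Q = √(0.141) = 0.376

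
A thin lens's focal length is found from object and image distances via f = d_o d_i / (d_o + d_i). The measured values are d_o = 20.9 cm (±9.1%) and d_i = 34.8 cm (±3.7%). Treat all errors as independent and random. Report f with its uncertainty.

∂f/∂d_o = (d_i/(d_o+d_i))² = 0.390;  ∂f/∂d_i = (d_o/(d_o+d_i))² = 0.141
δf = √((∂f/∂d_o · δd_o)² + (∂f/∂d_i · δd_i)²) = √(0.551 + 0.0329) = 0.764 cm
f = 13.1 cm.

13.1 ± 0.764 cm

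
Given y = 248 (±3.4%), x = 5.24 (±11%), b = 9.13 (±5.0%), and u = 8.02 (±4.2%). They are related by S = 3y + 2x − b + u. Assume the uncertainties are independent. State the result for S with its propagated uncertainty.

Each term contributes (cᵢ δxᵢ)² to (δS)²:
  (3·δy)² = 640;  (2·δx)² = 1.33;  (δb)² = 0.208;  (δu)² = 0.113
δS = √(642) = 25.3
S = 753.

753 ± 25.3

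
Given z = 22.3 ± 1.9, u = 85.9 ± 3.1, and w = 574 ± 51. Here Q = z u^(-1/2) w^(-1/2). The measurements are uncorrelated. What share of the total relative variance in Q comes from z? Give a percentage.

75.9%

(δQ/Q)² = (1·δz/z)² + (−½·δu/u)² + (−½·δw/w)²
  z term: (1×0.0852)² = 0.00726
  u term: (-0.5×0.0361)² = 0.000326
  w term: (-0.5×0.0889)² = 0.00197
Total = 0.00956. Share from z = 0.00726/0.00956 = 0.759.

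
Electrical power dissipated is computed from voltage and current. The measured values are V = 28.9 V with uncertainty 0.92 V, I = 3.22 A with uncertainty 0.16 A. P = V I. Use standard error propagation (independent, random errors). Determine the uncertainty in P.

5.49 W

Relative error in a monomial: (δP/P)² = Σ (nᵢ · δxᵢ/xᵢ)².
  (1·δV/V)² = (1×0.0318)² = 0.00101;  (1·δI/I)² = (1×0.0497)² = 0.00247
δP/P = √(0.00348) = 0.0590
P = 93.1 W, so δP = 0.0590 × 93.1 = 5.49 W.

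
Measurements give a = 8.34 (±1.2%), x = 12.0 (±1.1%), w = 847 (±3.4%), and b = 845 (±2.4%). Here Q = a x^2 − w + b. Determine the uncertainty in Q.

Let p = a·x^2 = 1200. δp/p = √((1·δa/a)² + (2·δx/x)²) = √(0.000144 + 0.000484) = 0.0251, so δp = 30.1.
Q = p − w + b: δQ = √(δp² + δw² + δb²) = √(906 + 829 + 411) = 46.3

46.3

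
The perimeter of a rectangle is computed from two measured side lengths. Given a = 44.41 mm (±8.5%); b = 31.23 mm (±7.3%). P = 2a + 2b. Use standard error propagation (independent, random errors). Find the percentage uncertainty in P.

5.83%

Absolute uncertainties add in quadrature for a linear combination:
  (2·δa)² = 57.0;  (2·δb)² = 20.8
δP = √(77.8) = 8.82 mm
P = 151.3 mm, so δP/P = 8.82/151.3 = 0.0583.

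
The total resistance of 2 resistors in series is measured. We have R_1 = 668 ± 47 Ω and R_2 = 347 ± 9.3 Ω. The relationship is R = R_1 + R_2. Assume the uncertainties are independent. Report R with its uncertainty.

R is a linear combination, so absolute uncertainties add in quadrature:
  (δR_1)² = 2210;  (δR_2)² = 86.5
δR = √(2300) = 47.9 Ω
R = 1020 Ω.

1020 ± 47.9 Ω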